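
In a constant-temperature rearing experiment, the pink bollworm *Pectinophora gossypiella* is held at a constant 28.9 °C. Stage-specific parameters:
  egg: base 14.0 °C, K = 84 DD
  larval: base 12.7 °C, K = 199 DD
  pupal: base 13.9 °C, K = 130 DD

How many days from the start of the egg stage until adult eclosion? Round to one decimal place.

26.6 days

egg: 84 / (28.9 − 14.0) = 84 / 14.9 = 5.638 d.
larval: 199 / (28.9 − 12.7) = 199 / 16.2 = 12.284 d.
pupal: 130 / (28.9 − 13.9) = 130 / 15.0 = 8.667 d.
Sum = 26.588 ≈ 26.6 days.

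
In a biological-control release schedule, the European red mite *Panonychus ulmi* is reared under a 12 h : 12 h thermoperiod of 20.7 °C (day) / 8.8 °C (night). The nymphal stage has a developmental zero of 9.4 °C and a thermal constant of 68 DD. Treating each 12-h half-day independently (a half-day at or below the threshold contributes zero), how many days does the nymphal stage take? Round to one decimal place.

Day half: max(0, 20.7 − 9.4) × 0.5 = 11.3 × 0.5 = 5.65 DD.
Night half: max(0, 8.8 − 9.4) × 0.5 = 0.0 × 0.5 = 0.00 DD.
Per 24 h: 5.65 DD/day.
Duration = 68 / 5.65 = 12.035 ≈ 12.0 days.

12.0 days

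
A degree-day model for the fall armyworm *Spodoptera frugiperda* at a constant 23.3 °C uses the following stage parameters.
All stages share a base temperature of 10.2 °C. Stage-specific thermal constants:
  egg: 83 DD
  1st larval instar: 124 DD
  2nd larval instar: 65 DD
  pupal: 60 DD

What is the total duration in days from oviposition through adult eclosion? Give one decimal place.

Daily accumulation at 23.3 °C = 23.3 − 10.2 = 13.1 DD/day.
Total K = 83 + 124 + 65 + 60 = 332 DD.
Total duration = 332 / 13.1 = 25.344 ≈ 25.3 days.

25.3 days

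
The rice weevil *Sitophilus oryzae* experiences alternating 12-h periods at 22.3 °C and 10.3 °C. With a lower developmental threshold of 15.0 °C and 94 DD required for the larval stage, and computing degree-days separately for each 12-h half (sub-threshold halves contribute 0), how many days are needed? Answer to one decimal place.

25.8 days

Day half: max(0, 22.3 − 15.0) × 0.5 = 7.3 × 0.5 = 3.65 DD.
Night half: max(0, 10.3 − 15.0) × 0.5 = 0.0 × 0.5 = 0.00 DD.
Per 24 h: 3.65 DD/day.
Duration = 94 / 3.65 = 25.753 ≈ 25.8 days.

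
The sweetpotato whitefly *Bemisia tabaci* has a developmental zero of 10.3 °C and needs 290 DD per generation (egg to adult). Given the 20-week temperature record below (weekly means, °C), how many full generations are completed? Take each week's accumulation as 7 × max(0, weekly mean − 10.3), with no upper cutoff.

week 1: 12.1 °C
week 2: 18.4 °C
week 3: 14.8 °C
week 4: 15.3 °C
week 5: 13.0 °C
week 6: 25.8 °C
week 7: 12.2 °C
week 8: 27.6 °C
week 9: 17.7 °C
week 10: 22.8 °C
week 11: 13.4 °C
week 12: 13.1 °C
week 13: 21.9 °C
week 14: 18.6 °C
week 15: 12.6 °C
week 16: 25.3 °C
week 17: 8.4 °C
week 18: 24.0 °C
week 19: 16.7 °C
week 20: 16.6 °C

3 generations

Weekly DD (7 × max(0, T̄ − 10.3)): 12.6, 56.7, 31.5, 35.0, 18.9, 108.5, 13.3, 121.1, 51.8, 87.5, 21.7, 19.6, 81.2, 58.1, 16.1, 105.0, 0.0, 95.9, 44.8, 44.1.
Season total = 1023.4 DD.
Complete generations = ⌊1023.4 / 290⌋ = 3.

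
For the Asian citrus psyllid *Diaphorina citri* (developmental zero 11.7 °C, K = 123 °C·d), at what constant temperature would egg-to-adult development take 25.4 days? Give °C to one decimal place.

Required daily accumulation = 123 / 25.4 = 4.843 DD/day.
T = T_base + 4.843 = 11.7 + 4.843 = 16.543 ≈ 16.5 °C.

16.5 °C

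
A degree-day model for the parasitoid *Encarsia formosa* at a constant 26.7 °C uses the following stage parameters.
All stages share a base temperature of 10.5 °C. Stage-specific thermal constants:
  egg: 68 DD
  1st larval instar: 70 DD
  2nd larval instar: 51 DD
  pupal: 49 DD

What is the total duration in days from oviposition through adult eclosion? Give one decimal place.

14.7 days

Daily accumulation at 26.7 °C = 26.7 − 10.5 = 16.2 DD/day.
Total K = 68 + 70 + 51 + 49 = 238 DD.
Total duration = 238 / 16.2 = 14.691 ≈ 14.7 days.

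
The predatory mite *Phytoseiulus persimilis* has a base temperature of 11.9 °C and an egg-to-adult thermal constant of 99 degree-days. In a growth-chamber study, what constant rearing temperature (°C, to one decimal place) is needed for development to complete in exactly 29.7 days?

15.2 °C

Required daily accumulation = 99 / 29.7 = 3.333 DD/day.
T = T_base + 3.333 = 11.9 + 3.333 = 15.233 ≈ 15.2 °C.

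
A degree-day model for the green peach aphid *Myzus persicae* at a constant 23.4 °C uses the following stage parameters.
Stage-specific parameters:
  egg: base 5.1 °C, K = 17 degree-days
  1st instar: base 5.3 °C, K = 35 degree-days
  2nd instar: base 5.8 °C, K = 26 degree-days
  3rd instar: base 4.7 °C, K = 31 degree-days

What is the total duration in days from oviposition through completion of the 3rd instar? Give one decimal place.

6.0 days

egg: 17 / (23.4 − 5.1) = 17 / 18.3 = 0.929 d.
1st instar: 35 / (23.4 − 5.3) = 35 / 18.1 = 1.934 d.
2nd instar: 26 / (23.4 − 5.8) = 26 / 17.6 = 1.477 d.
3rd instar: 31 / (23.4 − 4.7) = 31 / 18.7 = 1.658 d.
Sum = 5.998 ≈ 6.0 days.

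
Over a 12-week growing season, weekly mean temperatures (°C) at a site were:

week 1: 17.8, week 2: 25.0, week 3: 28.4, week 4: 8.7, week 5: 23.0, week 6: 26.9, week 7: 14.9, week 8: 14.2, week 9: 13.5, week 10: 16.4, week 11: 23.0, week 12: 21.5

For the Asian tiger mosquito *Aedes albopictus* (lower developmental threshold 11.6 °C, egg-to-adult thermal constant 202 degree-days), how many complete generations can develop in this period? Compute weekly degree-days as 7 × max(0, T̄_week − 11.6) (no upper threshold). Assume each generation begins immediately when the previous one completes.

3 generations

Weekly DD (7 × max(0, T̄ − 11.6)): 43.4, 93.8, 117.6, 0.0, 79.8, 107.1, 23.1, 18.2, 13.3, 33.6, 79.8, 69.3.
Season total = 679.0 DD.
Complete generations = ⌊679.0 / 202⌋ = 3.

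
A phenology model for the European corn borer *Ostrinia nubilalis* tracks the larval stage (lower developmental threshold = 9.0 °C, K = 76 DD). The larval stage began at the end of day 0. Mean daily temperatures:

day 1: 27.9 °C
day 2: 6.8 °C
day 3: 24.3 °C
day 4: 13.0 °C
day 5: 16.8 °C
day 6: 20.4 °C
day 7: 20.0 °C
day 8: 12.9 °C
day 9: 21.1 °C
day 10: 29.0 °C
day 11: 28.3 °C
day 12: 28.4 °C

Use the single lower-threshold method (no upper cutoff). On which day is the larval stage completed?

day 9

Daily DD above 9.0 °C: 18.9, 0.0, 15.3, 4.0, 7.8, 11.4, 11.0, 3.9, 12.1, 20.0, 19.3, 19.4.
Cumulative: 18.9, 18.9, 34.2, 38.2, 46.0, 57.4, 68.4, 72.3, 84.4, 104.4, 123.7, 143.1.
The total first reaches 76 DD on day 9.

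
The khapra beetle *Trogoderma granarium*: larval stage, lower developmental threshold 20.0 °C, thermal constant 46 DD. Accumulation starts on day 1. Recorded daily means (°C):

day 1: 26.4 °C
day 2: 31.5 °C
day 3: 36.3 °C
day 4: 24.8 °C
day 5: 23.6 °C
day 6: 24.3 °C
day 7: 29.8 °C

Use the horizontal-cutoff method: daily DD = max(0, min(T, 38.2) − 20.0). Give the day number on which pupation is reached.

day 6

Daily DD above 20.0 °C (capped at 18.2): 6.4, 11.5, 16.3, 4.8, 3.6, 4.3, 9.8.
Cumulative: 6.4, 17.9, 34.2, 39.0, 42.6, 46.9, 56.7.
The total first reaches 46 DD on day 6.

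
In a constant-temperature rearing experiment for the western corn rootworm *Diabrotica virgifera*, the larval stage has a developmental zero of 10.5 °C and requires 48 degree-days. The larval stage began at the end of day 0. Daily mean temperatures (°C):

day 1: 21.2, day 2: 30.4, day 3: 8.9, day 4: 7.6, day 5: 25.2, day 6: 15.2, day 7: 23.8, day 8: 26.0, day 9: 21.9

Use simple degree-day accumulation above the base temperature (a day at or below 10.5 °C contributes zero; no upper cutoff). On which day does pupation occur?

Daily DD above 10.5 °C: 10.7, 19.9, 0.0, 0.0, 14.7, 4.7, 13.3, 15.5, 11.4.
Cumulative: 10.7, 30.6, 30.6, 30.6, 45.3, 50.0, 63.3, 78.8, 90.2.
The total first reaches 48 DD on day 6.

day 6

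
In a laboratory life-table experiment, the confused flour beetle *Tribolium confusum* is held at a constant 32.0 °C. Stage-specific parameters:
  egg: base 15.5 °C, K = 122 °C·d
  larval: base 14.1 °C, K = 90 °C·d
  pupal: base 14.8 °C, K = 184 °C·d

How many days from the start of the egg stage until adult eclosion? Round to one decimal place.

egg: 122 / (32.0 − 15.5) = 122 / 16.5 = 7.394 d.
larval: 90 / (32.0 − 14.1) = 90 / 17.9 = 5.028 d.
pupal: 184 / (32.0 − 14.8) = 184 / 17.2 = 10.698 d.
Sum = 23.120 ≈ 23.1 days.

23.1 days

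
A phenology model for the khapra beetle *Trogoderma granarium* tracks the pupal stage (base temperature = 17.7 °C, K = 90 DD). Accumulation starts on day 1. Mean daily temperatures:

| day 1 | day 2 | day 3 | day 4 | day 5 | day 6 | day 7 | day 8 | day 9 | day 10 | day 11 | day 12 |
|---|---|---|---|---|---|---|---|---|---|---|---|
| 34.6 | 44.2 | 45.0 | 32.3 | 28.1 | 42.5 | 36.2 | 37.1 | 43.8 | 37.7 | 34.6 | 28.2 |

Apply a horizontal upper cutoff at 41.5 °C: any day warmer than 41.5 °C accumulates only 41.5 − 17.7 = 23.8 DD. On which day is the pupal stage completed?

day 6

Daily DD above 17.7 °C (capped at 23.8): 16.9, 23.8, 23.8, 14.6, 10.4, 23.8, 18.5, 19.4, 23.8, 20.0, 16.9, 10.5.
Cumulative: 16.9, 40.7, 64.5, 79.1, 89.5, 113.3, 131.8, 151.2, 175.0, 195.0, 211.9, 222.4.
The total first reaches 90 DD on day 6.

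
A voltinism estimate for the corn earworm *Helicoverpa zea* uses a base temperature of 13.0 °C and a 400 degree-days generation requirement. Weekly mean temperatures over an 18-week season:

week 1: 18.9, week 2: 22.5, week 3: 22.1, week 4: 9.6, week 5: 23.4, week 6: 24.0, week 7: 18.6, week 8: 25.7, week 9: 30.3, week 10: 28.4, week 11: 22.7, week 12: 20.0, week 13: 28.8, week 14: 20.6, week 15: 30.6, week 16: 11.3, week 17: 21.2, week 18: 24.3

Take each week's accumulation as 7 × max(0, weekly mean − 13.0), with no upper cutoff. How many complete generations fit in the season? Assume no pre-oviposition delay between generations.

3 generations

Weekly DD (7 × max(0, T̄ − 13.0)): 41.3, 66.5, 63.7, 0.0, 72.8, 77.0, 39.2, 88.9, 121.1, 107.8, 67.9, 49.0, 110.6, 53.2, 123.2, 0.0, 57.4, 79.1.
Season total = 1218.7 DD.
Complete generations = ⌊1218.7 / 400⌋ = 3.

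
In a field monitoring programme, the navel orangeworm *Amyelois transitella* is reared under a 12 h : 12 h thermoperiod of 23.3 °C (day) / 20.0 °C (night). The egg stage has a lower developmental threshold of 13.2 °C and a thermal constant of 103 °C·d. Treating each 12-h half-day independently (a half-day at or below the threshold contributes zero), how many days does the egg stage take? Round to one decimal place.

Day half: max(0, 23.3 − 13.2) × 0.5 = 10.1 × 0.5 = 5.05 DD.
Night half: max(0, 20.0 − 13.2) × 0.5 = 6.8 × 0.5 = 3.40 DD.
Per 24 h: 8.45 DD/day.
Duration = 103 / 8.45 = 12.189 ≈ 12.2 days.

12.2 days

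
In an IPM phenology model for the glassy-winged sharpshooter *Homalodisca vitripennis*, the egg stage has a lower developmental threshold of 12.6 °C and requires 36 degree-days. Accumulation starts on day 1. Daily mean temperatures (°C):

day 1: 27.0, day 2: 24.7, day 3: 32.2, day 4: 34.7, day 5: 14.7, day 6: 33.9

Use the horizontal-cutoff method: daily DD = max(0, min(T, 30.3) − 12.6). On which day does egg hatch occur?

Daily DD above 12.6 °C (capped at 17.7): 14.4, 12.1, 17.7, 17.7, 2.1, 17.7.
Cumulative: 14.4, 26.5, 44.2, 61.9, 64.0, 81.7.
The total first reaches 36 DD on day 3.

day 3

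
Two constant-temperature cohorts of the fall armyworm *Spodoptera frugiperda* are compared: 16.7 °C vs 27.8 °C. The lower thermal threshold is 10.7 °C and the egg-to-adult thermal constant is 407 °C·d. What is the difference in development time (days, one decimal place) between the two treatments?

At 16.7 °C: 407 / (16.7 − 10.7) = 407 / 6.0 = 67.833 d.
At 27.8 °C: 407 / (27.8 − 10.7) = 407 / 17.1 = 23.801 d.
Difference = |67.833 − 23.801| = 44.032 ≈ 44.0 days.

44.0 days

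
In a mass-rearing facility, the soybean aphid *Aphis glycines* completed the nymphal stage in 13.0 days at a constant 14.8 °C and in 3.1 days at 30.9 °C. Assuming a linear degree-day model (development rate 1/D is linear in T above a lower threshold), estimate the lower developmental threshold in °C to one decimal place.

Linear rate model ⇒ the product D·(T − T_b) is constant across temperatures.
13.0·(14.8 − T_b) = 3.1·(30.9 − T_b)
T_b = (13.0·14.8 − 3.1·30.9) / (13.0 − 3.1) = 96.61 / 9.9 = 9.759 °C ≈ 9.8 °C.

9.8 °C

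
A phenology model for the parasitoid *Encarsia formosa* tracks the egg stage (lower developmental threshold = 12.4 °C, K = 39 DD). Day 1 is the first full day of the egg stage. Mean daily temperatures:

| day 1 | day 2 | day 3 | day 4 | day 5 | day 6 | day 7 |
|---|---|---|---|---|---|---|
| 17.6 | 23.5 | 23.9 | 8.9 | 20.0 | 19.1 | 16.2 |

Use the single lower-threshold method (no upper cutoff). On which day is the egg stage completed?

day 6

Daily DD above 12.4 °C: 5.2, 11.1, 11.5, 0.0, 7.6, 6.7, 3.8.
Cumulative: 5.2, 16.3, 27.8, 27.8, 35.4, 42.1, 45.9.
The total first reaches 39 DD on day 6.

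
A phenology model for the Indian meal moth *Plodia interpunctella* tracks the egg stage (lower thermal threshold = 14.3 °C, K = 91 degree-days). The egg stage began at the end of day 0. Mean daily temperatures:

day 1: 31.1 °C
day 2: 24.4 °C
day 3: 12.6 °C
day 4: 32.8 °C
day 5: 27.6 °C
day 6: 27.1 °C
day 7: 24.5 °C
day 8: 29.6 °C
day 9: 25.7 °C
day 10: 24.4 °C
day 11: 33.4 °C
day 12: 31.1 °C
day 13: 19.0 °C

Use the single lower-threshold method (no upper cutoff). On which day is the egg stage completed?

day 8

Daily DD above 14.3 °C: 16.8, 10.1, 0.0, 18.5, 13.3, 12.8, 10.2, 15.3, 11.4, 10.1, 19.1, 16.8, 4.7.
Cumulative: 16.8, 26.9, 26.9, 45.4, 58.7, 71.5, 81.7, 97.0, 108.4, 118.5, 137.6, 154.4, 159.1.
The total first reaches 91 DD on day 8.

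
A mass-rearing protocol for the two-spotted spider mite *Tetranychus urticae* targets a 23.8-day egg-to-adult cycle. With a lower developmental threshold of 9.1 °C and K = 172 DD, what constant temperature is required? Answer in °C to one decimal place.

16.3 °C

Required daily accumulation = 172 / 23.8 = 7.227 DD/day.
T = T_base + 7.227 = 9.1 + 7.227 = 16.327 ≈ 16.3 °C.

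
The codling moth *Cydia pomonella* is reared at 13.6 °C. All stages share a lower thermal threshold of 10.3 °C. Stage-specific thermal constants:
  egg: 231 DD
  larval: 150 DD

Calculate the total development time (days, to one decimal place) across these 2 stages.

Daily accumulation at 13.6 °C = 13.6 − 10.3 = 3.3 DD/day.
Total K = 231 + 150 = 381 DD.
Total duration = 381 / 3.3 = 115.455 ≈ 115.5 days.

115.5 days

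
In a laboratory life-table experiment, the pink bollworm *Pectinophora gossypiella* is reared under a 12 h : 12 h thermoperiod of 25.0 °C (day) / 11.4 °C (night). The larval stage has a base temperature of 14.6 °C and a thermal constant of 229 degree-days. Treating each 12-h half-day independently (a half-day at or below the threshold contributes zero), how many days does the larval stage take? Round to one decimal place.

Day half: max(0, 25.0 − 14.6) × 0.5 = 10.4 × 0.5 = 5.20 DD.
Night half: max(0, 11.4 − 14.6) × 0.5 = 0.0 × 0.5 = 0.00 DD.
Per 24 h: 5.20 DD/day.
Duration = 229 / 5.20 = 44.038 ≈ 44.0 days.

44.0 days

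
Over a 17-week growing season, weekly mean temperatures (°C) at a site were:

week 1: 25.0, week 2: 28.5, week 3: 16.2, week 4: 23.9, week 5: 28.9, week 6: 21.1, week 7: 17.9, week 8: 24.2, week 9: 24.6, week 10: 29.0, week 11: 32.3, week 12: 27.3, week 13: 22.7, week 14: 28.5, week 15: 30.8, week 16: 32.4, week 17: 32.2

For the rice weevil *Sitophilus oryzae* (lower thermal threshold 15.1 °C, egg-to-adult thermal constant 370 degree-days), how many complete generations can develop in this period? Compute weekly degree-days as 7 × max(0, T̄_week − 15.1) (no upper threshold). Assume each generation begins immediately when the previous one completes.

Weekly DD (7 × max(0, T̄ − 15.1)): 69.3, 93.8, 7.7, 61.6, 96.6, 42.0, 19.6, 63.7, 66.5, 97.3, 120.4, 85.4, 53.2, 93.8, 109.9, 121.1, 119.7.
Season total = 1321.6 DD.
Complete generations = ⌊1321.6 / 370⌋ = 3.

3 generations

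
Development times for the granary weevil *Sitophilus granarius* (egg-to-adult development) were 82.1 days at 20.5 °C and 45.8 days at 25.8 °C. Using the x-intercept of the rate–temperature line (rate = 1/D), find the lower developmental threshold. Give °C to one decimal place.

Under the model K = D·(T − T_b), so D₁·(T₁ − T_b) = D₂·(T₂ − T_b).
82.1·(20.5 − T_b) = 45.8·(25.8 − T_b)
T_b = (82.1·20.5 − 45.8·25.8) / (82.1 − 45.8) = 501.41 / 36.3 = 13.813 °C ≈ 13.8 °C.

13.8 °C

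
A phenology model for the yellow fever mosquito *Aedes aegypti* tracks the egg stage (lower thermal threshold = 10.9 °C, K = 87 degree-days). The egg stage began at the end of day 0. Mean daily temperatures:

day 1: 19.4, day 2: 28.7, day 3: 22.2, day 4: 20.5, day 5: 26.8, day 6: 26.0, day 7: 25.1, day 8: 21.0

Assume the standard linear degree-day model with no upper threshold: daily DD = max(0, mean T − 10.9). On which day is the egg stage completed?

Daily DD above 10.9 °C: 8.5, 17.8, 11.3, 9.6, 15.9, 15.1, 14.2, 10.1.
Cumulative: 8.5, 26.3, 37.6, 47.2, 63.1, 78.2, 92.4, 102.5.
The total first reaches 87 DD on day 7.

day 7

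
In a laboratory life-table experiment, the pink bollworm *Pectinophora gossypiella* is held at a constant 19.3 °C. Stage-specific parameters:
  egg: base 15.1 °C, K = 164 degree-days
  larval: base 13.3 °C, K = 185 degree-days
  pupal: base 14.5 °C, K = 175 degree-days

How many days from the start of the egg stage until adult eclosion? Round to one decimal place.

egg: 164 / (19.3 − 15.1) = 164 / 4.2 = 39.048 d.
larval: 185 / (19.3 − 13.3) = 185 / 6.0 = 30.833 d.
pupal: 175 / (19.3 − 14.5) = 175 / 4.8 = 36.458 d.
Sum = 106.339 ≈ 106.3 days.

106.3 days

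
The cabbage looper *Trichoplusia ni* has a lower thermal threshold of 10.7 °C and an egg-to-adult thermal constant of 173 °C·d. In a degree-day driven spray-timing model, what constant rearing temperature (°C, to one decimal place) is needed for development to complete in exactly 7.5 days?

33.8 °C

Required daily accumulation = 173 / 7.5 = 23.067 DD/day.
T = T_base + 23.067 = 10.7 + 23.067 = 33.767 ≈ 33.8 °C.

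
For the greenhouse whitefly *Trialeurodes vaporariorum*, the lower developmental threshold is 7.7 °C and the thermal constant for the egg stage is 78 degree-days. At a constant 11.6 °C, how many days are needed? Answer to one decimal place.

Daily accumulation = 11.6 − 7.7 = 3.9 DD/day.
Duration = 78 / 3.9 = 20.000 ≈ 20.0 days.

20.0 days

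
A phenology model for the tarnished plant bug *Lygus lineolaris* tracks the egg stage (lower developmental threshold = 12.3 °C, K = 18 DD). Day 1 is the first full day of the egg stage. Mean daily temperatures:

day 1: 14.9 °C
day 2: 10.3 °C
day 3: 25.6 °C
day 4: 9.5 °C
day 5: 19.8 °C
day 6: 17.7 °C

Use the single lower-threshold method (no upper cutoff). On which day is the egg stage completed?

day 5

Daily DD above 12.3 °C: 2.6, 0.0, 13.3, 0.0, 7.5, 5.4.
Cumulative: 2.6, 2.6, 15.9, 15.9, 23.4, 28.8.
The total first reaches 18 DD on day 5.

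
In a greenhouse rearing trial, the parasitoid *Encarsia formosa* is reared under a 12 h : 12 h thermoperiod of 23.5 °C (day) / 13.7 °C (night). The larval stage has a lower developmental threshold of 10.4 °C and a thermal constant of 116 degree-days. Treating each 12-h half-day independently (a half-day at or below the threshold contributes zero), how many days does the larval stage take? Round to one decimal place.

Day half: max(0, 23.5 − 10.4) × 0.5 = 13.1 × 0.5 = 6.55 DD.
Night half: max(0, 13.7 − 10.4) × 0.5 = 3.3 × 0.5 = 1.65 DD.
Per 24 h: 8.20 DD/day.
Duration = 116 / 8.20 = 14.146 ≈ 14.1 days.

14.1 days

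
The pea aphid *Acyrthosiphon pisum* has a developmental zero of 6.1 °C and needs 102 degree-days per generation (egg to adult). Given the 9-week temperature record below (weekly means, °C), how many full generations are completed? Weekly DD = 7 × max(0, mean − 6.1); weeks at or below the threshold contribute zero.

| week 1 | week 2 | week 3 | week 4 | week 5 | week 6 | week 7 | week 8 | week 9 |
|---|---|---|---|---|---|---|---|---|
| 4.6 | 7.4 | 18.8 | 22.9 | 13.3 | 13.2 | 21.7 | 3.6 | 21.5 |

Weekly DD (7 × max(0, T̄ − 6.1)): 0.0, 9.1, 88.9, 117.6, 50.4, 49.7, 109.2, 0.0, 107.8.
Season total = 532.7 DD.
Complete generations = ⌊532.7 / 102⌋ = 5.

5 generations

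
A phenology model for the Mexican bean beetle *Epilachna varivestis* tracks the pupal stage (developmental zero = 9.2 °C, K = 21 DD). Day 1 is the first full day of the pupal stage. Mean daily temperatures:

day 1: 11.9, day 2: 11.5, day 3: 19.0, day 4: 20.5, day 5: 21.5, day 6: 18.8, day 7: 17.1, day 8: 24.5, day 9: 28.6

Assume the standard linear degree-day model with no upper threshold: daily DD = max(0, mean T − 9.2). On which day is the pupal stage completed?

Daily DD above 9.2 °C: 2.7, 2.3, 9.8, 11.3, 12.3, 9.6, 7.9, 15.3, 19.4.
Cumulative: 2.7, 5.0, 14.8, 26.1, 38.4, 48.0, 55.9, 71.2, 90.6.
The total first reaches 21 DD on day 4.

day 4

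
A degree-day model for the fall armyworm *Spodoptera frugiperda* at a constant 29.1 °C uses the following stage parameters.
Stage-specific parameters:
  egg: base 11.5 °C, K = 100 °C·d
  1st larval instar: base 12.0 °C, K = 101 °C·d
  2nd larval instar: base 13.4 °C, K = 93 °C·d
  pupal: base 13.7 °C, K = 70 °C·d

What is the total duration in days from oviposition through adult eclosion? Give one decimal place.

22.1 days

egg: 100 / (29.1 − 11.5) = 100 / 17.6 = 5.682 d.
1st larval instar: 101 / (29.1 − 12.0) = 101 / 17.1 = 5.906 d.
2nd larval instar: 93 / (29.1 − 13.4) = 93 / 15.7 = 5.924 d.
pupal: 70 / (29.1 − 13.7) = 70 / 15.4 = 4.545 d.
Sum = 22.057 ≈ 22.1 days.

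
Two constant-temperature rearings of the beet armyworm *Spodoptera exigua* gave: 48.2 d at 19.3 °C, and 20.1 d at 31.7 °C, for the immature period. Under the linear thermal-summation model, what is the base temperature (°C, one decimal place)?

Equal thermal constants: D₁(T₁ − T_b) = D₂(T₂ − T_b).
48.2·(19.3 − T_b) = 20.1·(31.7 − T_b)
T_b = (48.2·19.3 − 20.1·31.7) / (48.2 − 20.1) = 293.09 / 28.1 = 10.430 °C ≈ 10.4 °C.

10.4 °C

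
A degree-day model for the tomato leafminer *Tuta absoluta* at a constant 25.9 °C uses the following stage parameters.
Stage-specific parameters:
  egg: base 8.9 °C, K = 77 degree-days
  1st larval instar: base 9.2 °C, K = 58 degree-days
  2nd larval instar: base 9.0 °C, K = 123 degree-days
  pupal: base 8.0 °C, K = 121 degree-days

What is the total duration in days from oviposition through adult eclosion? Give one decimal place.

22.0 days

egg: 77 / (25.9 − 8.9) = 77 / 17.0 = 4.529 d.
1st larval instar: 58 / (25.9 − 9.2) = 58 / 16.7 = 3.473 d.
2nd larval instar: 123 / (25.9 − 9.0) = 123 / 16.9 = 7.278 d.
pupal: 121 / (25.9 − 8.0) = 121 / 17.9 = 6.760 d.
Sum = 22.040 ≈ 22.0 days.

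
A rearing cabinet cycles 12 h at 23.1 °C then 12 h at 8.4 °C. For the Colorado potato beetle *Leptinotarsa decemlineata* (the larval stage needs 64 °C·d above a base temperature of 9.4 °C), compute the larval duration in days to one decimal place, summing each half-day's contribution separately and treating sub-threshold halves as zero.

9.3 days

Day half: max(0, 23.1 − 9.4) × 0.5 = 13.7 × 0.5 = 6.85 DD.
Night half: max(0, 8.4 − 9.4) × 0.5 = 0.0 × 0.5 = 0.00 DD.
Per 24 h: 6.85 DD/day.
Duration = 64 / 6.85 = 9.343 ≈ 9.3 days.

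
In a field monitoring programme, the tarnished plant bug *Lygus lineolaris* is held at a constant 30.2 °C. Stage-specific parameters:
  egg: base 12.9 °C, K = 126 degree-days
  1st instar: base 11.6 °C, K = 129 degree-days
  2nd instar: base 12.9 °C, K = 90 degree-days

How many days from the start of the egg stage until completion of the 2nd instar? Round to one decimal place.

19.4 days

egg: 126 / (30.2 − 12.9) = 126 / 17.3 = 7.283 d.
1st instar: 129 / (30.2 − 11.6) = 129 / 18.6 = 6.935 d.
2nd instar: 90 / (30.2 − 12.9) = 90 / 17.3 = 5.202 d.
Sum = 19.421 ≈ 19.4 days.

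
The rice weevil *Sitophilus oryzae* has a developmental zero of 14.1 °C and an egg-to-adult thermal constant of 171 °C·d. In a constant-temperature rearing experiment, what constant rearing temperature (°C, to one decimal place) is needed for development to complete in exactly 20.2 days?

22.6 °C

Required daily accumulation = 171 / 20.2 = 8.465 DD/day.
T = T_base + 8.465 = 14.1 + 8.465 = 22.565 ≈ 22.6 °C.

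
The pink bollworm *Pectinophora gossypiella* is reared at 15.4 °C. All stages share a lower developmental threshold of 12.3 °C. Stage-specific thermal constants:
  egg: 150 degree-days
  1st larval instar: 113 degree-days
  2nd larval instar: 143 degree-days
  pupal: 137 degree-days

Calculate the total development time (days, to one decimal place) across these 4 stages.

175.2 days

Daily accumulation at 15.4 °C = 15.4 − 12.3 = 3.1 DD/day.
Total K = 150 + 113 + 143 + 137 = 543 DD.
Total duration = 543 / 3.1 = 175.161 ≈ 175.2 days.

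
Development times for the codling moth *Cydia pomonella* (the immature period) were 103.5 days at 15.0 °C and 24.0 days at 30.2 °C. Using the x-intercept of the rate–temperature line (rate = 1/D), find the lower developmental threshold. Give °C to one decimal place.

10.4 °C

Under the model K = D·(T − T_b), so D₁·(T₁ − T_b) = D₂·(T₂ − T_b).
103.5·(15.0 − T_b) = 24.0·(30.2 − T_b)
T_b = (103.5·15.0 − 24.0·30.2) / (103.5 − 24.0) = 827.70 / 79.5 = 10.411 °C ≈ 10.4 °C.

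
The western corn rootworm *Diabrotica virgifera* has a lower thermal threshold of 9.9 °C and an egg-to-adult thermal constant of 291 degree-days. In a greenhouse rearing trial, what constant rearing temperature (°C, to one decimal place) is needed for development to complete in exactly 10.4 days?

37.9 °C

Required daily accumulation = 291 / 10.4 = 27.981 DD/day.
T = T_base + 27.981 = 9.9 + 27.981 = 37.881 ≈ 37.9 °C.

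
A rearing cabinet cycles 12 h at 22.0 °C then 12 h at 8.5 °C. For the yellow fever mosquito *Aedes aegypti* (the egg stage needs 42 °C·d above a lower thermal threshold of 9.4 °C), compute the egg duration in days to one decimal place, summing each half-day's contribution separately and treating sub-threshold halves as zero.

Day half: max(0, 22.0 − 9.4) × 0.5 = 12.6 × 0.5 = 6.30 DD.
Night half: max(0, 8.5 − 9.4) × 0.5 = 0.0 × 0.5 = 0.00 DD.
Per 24 h: 6.30 DD/day.
Duration = 42 / 6.30 = 6.667 ≈ 6.7 days.

6.7 days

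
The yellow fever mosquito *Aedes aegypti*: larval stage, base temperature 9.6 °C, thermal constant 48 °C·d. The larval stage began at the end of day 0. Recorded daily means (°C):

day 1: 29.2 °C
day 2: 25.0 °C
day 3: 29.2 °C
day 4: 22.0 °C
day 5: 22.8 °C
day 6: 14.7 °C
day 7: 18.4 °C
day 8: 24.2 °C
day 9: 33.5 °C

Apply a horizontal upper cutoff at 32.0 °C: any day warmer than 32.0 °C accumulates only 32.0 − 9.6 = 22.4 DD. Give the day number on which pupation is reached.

Daily DD above 9.6 °C (capped at 22.4): 19.6, 15.4, 19.6, 12.4, 13.2, 5.1, 8.8, 14.6, 22.4.
Cumulative: 19.6, 35.0, 54.6, 67.0, 80.2, 85.3, 94.1, 108.7, 131.1.
The total first reaches 48 DD on day 3.

day 3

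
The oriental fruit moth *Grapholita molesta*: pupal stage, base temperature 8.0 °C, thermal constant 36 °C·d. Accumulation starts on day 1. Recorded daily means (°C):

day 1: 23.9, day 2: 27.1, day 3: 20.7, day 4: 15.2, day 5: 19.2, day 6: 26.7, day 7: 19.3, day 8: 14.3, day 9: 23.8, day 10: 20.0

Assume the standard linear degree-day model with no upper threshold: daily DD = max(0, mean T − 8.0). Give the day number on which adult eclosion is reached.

Daily DD above 8.0 °C: 15.9, 19.1, 12.7, 7.2, 11.2, 18.7, 11.3, 6.3, 15.8, 12.0.
Cumulative: 15.9, 35.0, 47.7, 54.9, 66.1, 84.8, 96.1, 102.4, 118.2, 130.2.
The total first reaches 36 DD on day 3.

day 3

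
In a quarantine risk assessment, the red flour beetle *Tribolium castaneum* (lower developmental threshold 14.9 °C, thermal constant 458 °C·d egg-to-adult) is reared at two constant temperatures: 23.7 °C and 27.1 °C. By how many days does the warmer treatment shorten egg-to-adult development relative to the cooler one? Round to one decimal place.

At 23.7 °C: 458 / (23.7 − 14.9) = 458 / 8.8 = 52.045 d.
At 27.1 °C: 458 / (27.1 − 14.9) = 458 / 12.2 = 37.541 d.
Difference = |52.045 − 37.541| = 14.504 ≈ 14.5 days.

14.5 days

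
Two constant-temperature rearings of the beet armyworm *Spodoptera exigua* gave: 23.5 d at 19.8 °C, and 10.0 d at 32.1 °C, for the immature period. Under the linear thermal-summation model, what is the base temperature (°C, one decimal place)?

10.7 °C

Linear rate model ⇒ the product D·(T − T_b) is constant across temperatures.
23.5·(19.8 − T_b) = 10.0·(32.1 − T_b)
T_b = (23.5·19.8 − 10.0·32.1) / (23.5 − 10.0) = 144.30 / 13.5 = 10.689 °C ≈ 10.7 °C.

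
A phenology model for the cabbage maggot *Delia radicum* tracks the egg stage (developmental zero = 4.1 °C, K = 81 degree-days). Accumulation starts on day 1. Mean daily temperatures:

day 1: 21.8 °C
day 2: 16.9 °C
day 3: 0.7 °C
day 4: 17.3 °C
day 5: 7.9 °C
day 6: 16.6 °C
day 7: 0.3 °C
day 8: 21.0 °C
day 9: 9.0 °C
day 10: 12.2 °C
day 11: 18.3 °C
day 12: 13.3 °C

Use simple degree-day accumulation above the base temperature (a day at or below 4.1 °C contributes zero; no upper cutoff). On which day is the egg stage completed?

Daily DD above 4.1 °C: 17.7, 12.8, 0.0, 13.2, 3.8, 12.5, 0.0, 16.9, 4.9, 8.1, 14.2, 9.2.
Cumulative: 17.7, 30.5, 30.5, 43.7, 47.5, 60.0, 60.0, 76.9, 81.8, 89.9, 104.1, 113.3.
The total first reaches 81 DD on day 9.

day 9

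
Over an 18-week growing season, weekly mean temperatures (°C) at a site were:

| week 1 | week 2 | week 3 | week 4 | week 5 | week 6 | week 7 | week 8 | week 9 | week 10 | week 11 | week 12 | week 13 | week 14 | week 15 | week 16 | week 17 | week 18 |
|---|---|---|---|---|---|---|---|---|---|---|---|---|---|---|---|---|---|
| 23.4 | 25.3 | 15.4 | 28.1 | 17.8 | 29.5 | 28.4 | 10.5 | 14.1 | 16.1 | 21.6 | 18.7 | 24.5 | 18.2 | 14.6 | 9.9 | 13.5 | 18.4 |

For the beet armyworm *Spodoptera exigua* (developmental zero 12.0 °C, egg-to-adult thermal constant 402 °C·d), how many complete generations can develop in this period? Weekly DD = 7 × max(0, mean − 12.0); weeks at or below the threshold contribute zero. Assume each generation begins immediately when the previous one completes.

2 generations

Weekly DD (7 × max(0, T̄ − 12.0)): 79.8, 93.1, 23.8, 112.7, 40.6, 122.5, 114.8, 0.0, 14.7, 28.7, 67.2, 46.9, 87.5, 43.4, 18.2, 0.0, 10.5, 44.8.
Season total = 949.2 DD.
Complete generations = ⌊949.2 / 402⌋ = 2.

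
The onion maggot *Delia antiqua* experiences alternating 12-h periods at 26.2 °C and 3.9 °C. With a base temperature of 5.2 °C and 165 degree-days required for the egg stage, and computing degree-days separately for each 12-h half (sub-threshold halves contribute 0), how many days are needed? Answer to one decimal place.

15.7 days

Day half: max(0, 26.2 − 5.2) × 0.5 = 21.0 × 0.5 = 10.50 DD.
Night half: max(0, 3.9 − 5.2) × 0.5 = 0.0 × 0.5 = 0.00 DD.
Per 24 h: 10.50 DD/day.
Duration = 165 / 10.50 = 15.714 ≈ 15.7 days.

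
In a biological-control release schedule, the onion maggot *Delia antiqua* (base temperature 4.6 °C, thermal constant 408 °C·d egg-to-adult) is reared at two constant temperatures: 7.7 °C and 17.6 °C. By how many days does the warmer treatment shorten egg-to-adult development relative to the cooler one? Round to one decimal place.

At 7.7 °C: 408 / (7.7 − 4.6) = 408 / 3.1 = 131.613 d.
At 17.6 °C: 408 / (17.6 − 4.6) = 408 / 13.0 = 31.385 d.
Difference = |131.613 − 31.385| = 100.228 ≈ 100.2 days.

100.2 days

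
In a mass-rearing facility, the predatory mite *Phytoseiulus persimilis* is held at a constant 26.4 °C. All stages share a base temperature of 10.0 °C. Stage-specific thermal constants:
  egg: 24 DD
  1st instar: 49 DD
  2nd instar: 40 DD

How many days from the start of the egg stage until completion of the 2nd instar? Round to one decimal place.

6.9 days

Daily accumulation at 26.4 °C = 26.4 − 10.0 = 16.4 DD/day.
Total K = 24 + 49 + 40 = 113 DD.
Total duration = 113 / 16.4 = 6.890 ≈ 6.9 days.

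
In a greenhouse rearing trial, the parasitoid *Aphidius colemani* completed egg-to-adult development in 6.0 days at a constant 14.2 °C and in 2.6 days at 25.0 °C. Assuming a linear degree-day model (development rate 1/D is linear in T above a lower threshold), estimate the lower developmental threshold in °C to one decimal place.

Equal thermal constants: D₁(T₁ − T_b) = D₂(T₂ − T_b).
6.0·(14.2 − T_b) = 2.6·(25.0 − T_b)
T_b = (6.0·14.2 − 2.6·25.0) / (6.0 − 2.6) = 20.20 / 3.4 = 5.941 °C ≈ 5.9 °C.

5.9 °C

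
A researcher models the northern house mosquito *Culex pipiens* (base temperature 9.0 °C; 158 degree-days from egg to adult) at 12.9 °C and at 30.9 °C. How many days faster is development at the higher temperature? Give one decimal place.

33.3 days

At 12.9 °C: 158 / (12.9 − 9.0) = 158 / 3.9 = 40.513 d.
At 30.9 °C: 158 / (30.9 − 9.0) = 158 / 21.9 = 7.215 d.
Difference = |40.513 − 7.215| = 33.298 ≈ 33.3 days.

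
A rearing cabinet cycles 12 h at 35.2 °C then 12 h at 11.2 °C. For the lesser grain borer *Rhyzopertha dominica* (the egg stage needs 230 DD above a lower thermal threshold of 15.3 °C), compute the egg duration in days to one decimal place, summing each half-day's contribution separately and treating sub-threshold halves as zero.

23.1 days

Day half: max(0, 35.2 − 15.3) × 0.5 = 19.9 × 0.5 = 9.95 DD.
Night half: max(0, 11.2 − 15.3) × 0.5 = 0.0 × 0.5 = 0.00 DD.
Per 24 h: 9.95 DD/day.
Duration = 230 / 9.95 = 23.116 ≈ 23.1 days.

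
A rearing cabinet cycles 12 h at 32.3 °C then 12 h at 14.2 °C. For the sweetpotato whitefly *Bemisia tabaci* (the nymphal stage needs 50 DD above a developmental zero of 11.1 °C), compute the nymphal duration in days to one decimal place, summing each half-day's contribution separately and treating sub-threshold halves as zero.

4.1 days

Day half: max(0, 32.3 − 11.1) × 0.5 = 21.2 × 0.5 = 10.60 DD.
Night half: max(0, 14.2 − 11.1) × 0.5 = 3.1 × 0.5 = 1.55 DD.
Per 24 h: 12.15 DD/day.
Duration = 50 / 12.15 = 4.115 ≈ 4.1 days.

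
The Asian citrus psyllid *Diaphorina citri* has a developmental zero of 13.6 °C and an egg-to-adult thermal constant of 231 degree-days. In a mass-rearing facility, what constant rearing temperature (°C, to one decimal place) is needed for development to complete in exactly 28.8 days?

21.6 °C

Required daily accumulation = 231 / 28.8 = 8.021 DD/day.
T = T_base + 8.021 = 13.6 + 8.021 = 21.621 ≈ 21.6 °C.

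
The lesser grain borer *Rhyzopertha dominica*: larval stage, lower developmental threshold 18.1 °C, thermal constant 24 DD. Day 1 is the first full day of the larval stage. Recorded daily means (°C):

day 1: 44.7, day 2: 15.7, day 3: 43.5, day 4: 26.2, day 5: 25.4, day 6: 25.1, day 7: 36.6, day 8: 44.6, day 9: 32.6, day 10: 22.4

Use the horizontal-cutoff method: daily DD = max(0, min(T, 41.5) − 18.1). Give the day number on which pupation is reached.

day 3

Daily DD above 18.1 °C (capped at 23.4): 23.4, 0.0, 23.4, 8.1, 7.3, 7.0, 18.5, 23.4, 14.5, 4.3.
Cumulative: 23.4, 23.4, 46.8, 54.9, 62.2, 69.2, 87.7, 111.1, 125.6, 129.9.
The total first reaches 24 DD on day 3.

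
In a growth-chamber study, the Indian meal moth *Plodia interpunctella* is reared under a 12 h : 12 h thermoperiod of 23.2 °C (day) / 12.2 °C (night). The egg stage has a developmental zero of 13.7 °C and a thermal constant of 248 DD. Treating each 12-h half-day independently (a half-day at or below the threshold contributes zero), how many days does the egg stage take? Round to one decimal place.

Day half: max(0, 23.2 − 13.7) × 0.5 = 9.5 × 0.5 = 4.75 DD.
Night half: max(0, 12.2 − 13.7) × 0.5 = 0.0 × 0.5 = 0.00 DD.
Per 24 h: 4.75 DD/day.
Duration = 248 / 4.75 = 52.211 ≈ 52.2 days.

52.2 days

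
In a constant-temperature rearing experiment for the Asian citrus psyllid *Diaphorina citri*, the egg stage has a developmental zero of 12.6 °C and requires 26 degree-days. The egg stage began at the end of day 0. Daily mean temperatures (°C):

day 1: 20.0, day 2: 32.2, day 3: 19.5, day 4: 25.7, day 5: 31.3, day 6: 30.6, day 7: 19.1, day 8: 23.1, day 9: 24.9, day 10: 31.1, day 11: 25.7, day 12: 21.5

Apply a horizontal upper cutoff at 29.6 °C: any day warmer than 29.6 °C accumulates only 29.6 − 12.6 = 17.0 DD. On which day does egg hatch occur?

day 3

Daily DD above 12.6 °C (capped at 17.0): 7.4, 17.0, 6.9, 13.1, 17.0, 17.0, 6.5, 10.5, 12.3, 17.0, 13.1, 8.9.
Cumulative: 7.4, 24.4, 31.3, 44.4, 61.4, 78.4, 84.9, 95.4, 107.7, 124.7, 137.8, 146.7.
The total first reaches 26 DD on day 3.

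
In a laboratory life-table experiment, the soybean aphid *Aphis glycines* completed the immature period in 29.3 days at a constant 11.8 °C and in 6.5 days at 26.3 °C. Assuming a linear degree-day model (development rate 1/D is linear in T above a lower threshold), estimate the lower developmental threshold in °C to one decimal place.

Under the model K = D·(T − T_b), so D₁·(T₁ − T_b) = D₂·(T₂ − T_b).
29.3·(11.8 − T_b) = 6.5·(26.3 − T_b)
T_b = (29.3·11.8 − 6.5·26.3) / (29.3 − 6.5) = 174.79 / 22.8 = 7.666 °C ≈ 7.7 °C.

7.7 °C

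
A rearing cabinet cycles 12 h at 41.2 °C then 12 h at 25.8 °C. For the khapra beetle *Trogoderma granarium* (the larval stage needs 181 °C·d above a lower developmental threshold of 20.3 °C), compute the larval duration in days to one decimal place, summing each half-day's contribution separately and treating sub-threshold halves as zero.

13.7 days

Day half: max(0, 41.2 − 20.3) × 0.5 = 20.9 × 0.5 = 10.45 DD.
Night half: max(0, 25.8 − 20.3) × 0.5 = 5.5 × 0.5 = 2.75 DD.
Per 24 h: 13.20 DD/day.
Duration = 181 / 13.20 = 13.712 ≈ 13.7 days.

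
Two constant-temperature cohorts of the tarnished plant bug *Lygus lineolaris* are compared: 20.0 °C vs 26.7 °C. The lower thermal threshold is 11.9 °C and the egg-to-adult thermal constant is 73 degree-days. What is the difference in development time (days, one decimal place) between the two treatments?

At 20.0 °C: 73 / (20.0 − 11.9) = 73 / 8.1 = 9.012 d.
At 26.7 °C: 73 / (26.7 − 11.9) = 73 / 14.8 = 4.932 d.
Difference = |9.012 − 4.932| = 4.080 ≈ 4.1 days.

4.1 days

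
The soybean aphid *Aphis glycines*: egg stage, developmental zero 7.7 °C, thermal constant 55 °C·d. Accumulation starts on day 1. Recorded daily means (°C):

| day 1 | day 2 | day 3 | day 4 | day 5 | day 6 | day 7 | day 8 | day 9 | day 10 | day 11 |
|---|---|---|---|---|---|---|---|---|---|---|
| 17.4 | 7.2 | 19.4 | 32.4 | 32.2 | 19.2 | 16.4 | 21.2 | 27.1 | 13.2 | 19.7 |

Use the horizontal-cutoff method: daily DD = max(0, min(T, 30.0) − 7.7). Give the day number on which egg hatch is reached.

day 5

Daily DD above 7.7 °C (capped at 22.3): 9.7, 0.0, 11.7, 22.3, 22.3, 11.5, 8.7, 13.5, 19.4, 5.5, 12.0.
Cumulative: 9.7, 9.7, 21.4, 43.7, 66.0, 77.5, 86.2, 99.7, 119.1, 124.6, 136.6.
The total first reaches 55 DD on day 5.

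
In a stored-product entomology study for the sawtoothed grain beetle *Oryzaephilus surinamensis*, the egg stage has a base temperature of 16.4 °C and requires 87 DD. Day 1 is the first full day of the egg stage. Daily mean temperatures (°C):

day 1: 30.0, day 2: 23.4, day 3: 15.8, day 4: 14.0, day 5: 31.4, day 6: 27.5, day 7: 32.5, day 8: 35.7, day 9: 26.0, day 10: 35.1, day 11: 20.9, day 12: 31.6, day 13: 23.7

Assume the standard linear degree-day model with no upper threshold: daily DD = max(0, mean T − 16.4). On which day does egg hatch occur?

Daily DD above 16.4 °C: 13.6, 7.0, 0.0, 0.0, 15.0, 11.1, 16.1, 19.3, 9.6, 18.7, 4.5, 15.2, 7.3.
Cumulative: 13.6, 20.6, 20.6, 20.6, 35.6, 46.7, 62.8, 82.1, 91.7, 110.4, 114.9, 130.1, 137.4.
The total first reaches 87 DD on day 9.

day 9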